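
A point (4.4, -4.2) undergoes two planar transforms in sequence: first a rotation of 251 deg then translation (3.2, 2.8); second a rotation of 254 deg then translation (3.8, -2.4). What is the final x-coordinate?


After transform 1:
x1 = cos(251)*4.4 - sin(251)*-4.2 + 3.2 = -2.2037
y1 = sin(251)*4.4 + cos(251)*-4.2 + 2.8 = 0.0071
After transform 2:
x2 = cos(254)*-2.2037 - sin(254)*0.0071 + 3.8
= 4.4142


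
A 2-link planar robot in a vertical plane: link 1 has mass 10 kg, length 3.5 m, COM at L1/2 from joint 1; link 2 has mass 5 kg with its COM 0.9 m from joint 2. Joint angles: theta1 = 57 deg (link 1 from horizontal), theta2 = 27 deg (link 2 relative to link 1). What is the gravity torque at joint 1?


Horizontal distance from joint 1 to link-1 COM:
  x_c1 = (L1/2)*cos(t1) = 1.75 * 0.5446 = 0.9531 m
Horizontal distance from joint 1 to link-2 COM:
  x_c2 = L1*cos(t1) + Lc2*cos(t1+t2)
       = 3.5*0.5446 + 0.9*0.1045 = 2.0003 m
tau1 = m1*g*x_c1 + m2*g*x_c2
     = 10*9.81*0.9531 + 5*9.81*2.0003
     = 93.5009 + 98.1153
     = 191.6162 Nm


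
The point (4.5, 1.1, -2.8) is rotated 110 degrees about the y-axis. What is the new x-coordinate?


Rotation about y-axis: x' = x*cos(theta) + z*sin(theta)
= 4.5 * -0.342 + -2.8 * 0.9397
= -4.1702


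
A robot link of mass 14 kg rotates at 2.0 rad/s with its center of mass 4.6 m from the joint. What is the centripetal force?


F = m * omega^2 * r
= 14 * 2.0^2 * 4.6
= 14 * 4.0 * 4.6
= 257.6 N


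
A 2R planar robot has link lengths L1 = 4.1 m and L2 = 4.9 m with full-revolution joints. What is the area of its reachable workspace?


r_max = L1 + L2 = 9.0 m
r_min = |L1 - L2| = 0.8 m
Area = pi*(r_max^2 - r_min^2)
= pi*(81.0 - 0.64)
= pi * 80.36
= 252.4584 m^2


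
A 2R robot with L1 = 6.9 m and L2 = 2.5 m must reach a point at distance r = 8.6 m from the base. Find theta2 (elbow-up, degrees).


cos(theta2) = (r^2 - L1^2 - L2^2) / (2*L1*L2)
cos(theta2) = (73.96 - 47.61 - 6.25) / 34.5
cos(theta2) = 0.582609
theta2 = 54.3658 degrees


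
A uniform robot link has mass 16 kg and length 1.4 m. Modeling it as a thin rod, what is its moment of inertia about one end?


I = (1/3) * m * L^2
= (1/3) * 16 * 1.4^2
= 0.333333 * 16 * 1.96
= 10.4533 kg*m^2


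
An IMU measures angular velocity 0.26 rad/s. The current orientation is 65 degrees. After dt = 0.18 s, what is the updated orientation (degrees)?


delta_theta = w * dt = 0.26 * 0.18 = 0.0468 rad
= 2.6814 deg
theta_new = 65 + 2.6814 = 67.6814 deg


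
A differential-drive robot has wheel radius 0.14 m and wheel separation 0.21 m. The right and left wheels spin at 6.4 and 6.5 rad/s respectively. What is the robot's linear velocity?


vR = r*wR = 0.14*6.4 = 0.896 m/s
vL = r*wL = 0.14*6.5 = 0.91 m/s
v = (vR+vL)/2 = 0.903 m/s
omega = (vR-vL)/L = -0.0667 rad/s
linear velocity = 0.903 m/s


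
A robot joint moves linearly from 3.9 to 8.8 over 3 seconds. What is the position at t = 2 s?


s = t/T = 2/3 = 0.6667
p(t) = p0 + (pf-p0)*s
= 3.9 + (8.8 - 3.9) * 0.6667
= 7.1667


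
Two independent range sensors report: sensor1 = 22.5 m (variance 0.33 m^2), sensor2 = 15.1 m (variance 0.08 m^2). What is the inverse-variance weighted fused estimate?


w1 = (1/var1) / (1/var1 + 1/var2)
   = 3.0303 / (3.0303 + 12.5) = 0.1951
w2 = 1 - w1 = 0.8049
fused = w1*s1 + w2*s2 = 4.3902 + 12.1537
= 16.5439 m


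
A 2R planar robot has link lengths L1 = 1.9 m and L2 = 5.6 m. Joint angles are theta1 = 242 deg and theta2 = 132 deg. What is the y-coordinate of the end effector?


Convert angles to radians: theta1 = 4.2237, theta2 = 2.3038
y = L1*sin(theta1) + L2*sin(theta1+theta2)
y = -1.6776 + 1.3548
y = -0.3228


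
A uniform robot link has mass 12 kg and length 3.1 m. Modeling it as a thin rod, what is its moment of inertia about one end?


I = (1/3) * m * L^2
= (1/3) * 12 * 3.1^2
= 0.333333 * 12 * 9.61
= 38.44 kg*m^2


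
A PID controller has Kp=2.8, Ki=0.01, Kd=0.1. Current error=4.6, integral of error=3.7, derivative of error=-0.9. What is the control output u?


u = Kp*e + Ki*int(e) + Kd*de/dt
= 2.8*4.6 + 0.01*3.7 + 0.1*(-0.9)
= 12.88 + 0.037 + -0.09
= 12.827


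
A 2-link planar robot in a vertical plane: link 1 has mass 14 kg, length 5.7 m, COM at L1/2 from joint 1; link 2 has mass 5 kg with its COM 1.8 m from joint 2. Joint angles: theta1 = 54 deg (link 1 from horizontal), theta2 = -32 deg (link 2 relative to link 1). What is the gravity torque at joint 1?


Horizontal distance from joint 1 to link-1 COM:
  x_c1 = (L1/2)*cos(t1) = 2.85 * 0.5878 = 1.6752 m
Horizontal distance from joint 1 to link-2 COM:
  x_c2 = L1*cos(t1) + Lc2*cos(t1+t2)
       = 5.7*0.5878 + 1.8*0.9272 = 5.0193 m
tau1 = m1*g*x_c1 + m2*g*x_c2
     = 14*9.81*1.6752 + 5*9.81*5.0193
     = 230.0703 + 246.197
     = 476.2673 Nm


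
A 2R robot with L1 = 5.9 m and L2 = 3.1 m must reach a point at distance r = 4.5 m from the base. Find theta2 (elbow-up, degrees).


cos(theta2) = (r^2 - L1^2 - L2^2) / (2*L1*L2)
cos(theta2) = (20.25 - 34.81 - 9.61) / 36.58
cos(theta2) = -0.660744
theta2 = 131.3566 degrees


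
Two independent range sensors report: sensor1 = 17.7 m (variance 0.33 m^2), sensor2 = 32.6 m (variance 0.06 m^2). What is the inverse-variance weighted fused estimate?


w1 = (1/var1) / (1/var1 + 1/var2)
   = 3.0303 / (3.0303 + 16.6667) = 0.1538
w2 = 1 - w1 = 0.8462
fused = w1*s1 + w2*s2 = 2.7231 + 27.5846
= 30.3077 m


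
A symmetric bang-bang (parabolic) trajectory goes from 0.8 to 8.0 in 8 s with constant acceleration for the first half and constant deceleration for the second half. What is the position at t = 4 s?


Symmetric rest-to-rest: each phase covers (pf-p0)/2 in time T/2. 0.5*a*(T/2)^2 = (pf-p0)/2 => a = 4*(pf-p0)/T^2
a = 4*(8.0-0.8)/8^2 = 0.45
t = 4 is in the acceleration phase (t <= T/2).
p = p0 + 0.5*a*t^2 = 0.8 + 0.5*0.45*4^2
= 4.4


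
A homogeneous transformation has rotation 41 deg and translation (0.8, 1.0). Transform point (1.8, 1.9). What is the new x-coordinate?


x' = cos(theta)*px - sin(theta)*py + tx
= 0.7547*1.8 - 0.6561*1.9 + 0.8
= 0.912


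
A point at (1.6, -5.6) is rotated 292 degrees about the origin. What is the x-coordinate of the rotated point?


x' = x*cos(theta) - y*sin(theta)
cos(292 deg) = 0.3746, sin(292 deg) = -0.9272
x' = 1.6 * 0.3746 - -5.6 * -0.9272
= 0.5994 - 5.1922
= -4.5929


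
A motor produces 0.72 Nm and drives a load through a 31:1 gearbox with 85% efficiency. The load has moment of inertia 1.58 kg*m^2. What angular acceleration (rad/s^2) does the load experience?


tau_out = tau_motor * N * eta
= 0.72 * 31 * 0.85 = 18.972 Nm
alpha = tau_out / I = 18.972 / 1.58
= 12.0076 rad/s^2


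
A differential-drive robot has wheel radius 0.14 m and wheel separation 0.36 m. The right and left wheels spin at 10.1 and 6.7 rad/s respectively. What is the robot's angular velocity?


vR = r*wR = 0.14*10.1 = 1.414 m/s
vL = r*wL = 0.14*6.7 = 0.938 m/s
v = (vR+vL)/2 = 1.176 m/s
omega = (vR-vL)/L = 1.3222 rad/s
angular velocity = 1.3222 rad/s


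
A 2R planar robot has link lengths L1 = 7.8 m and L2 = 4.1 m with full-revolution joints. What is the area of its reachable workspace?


r_max = L1 + L2 = 11.9 m
r_min = |L1 - L2| = 3.7 m
Area = pi*(r_max^2 - r_min^2)
= pi*(141.61 - 13.69)
= pi * 127.92
= 401.8725 m^2


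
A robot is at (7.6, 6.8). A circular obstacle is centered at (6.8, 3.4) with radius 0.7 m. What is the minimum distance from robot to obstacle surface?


center_dist = sqrt((7.6-6.8)^2 + (6.8-3.4)^2)
= sqrt(0.64 + 11.56)
= 3.4928
min_dist = center_dist - radius = 3.4928 - 0.7 = 2.7928 m


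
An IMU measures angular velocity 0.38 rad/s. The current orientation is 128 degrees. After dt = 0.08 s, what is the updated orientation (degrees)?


delta_theta = w * dt = 0.38 * 0.08 = 0.0304 rad
= 1.7418 deg
theta_new = 128 + 1.7418 = 129.7418 deg


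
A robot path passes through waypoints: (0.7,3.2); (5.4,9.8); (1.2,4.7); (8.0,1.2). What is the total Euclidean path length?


Segment lengths:
  seg1 = sqrt((4.7)^2 + (6.6)^2) = 8.1025
  seg2 = sqrt((-4.2)^2 + (-5.1)^2) = 6.6068
  seg3 = sqrt((6.8)^2 + (-3.5)^2) = 7.6479
Total = 22.3572


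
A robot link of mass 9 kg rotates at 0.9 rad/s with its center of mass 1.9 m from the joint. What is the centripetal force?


F = m * omega^2 * r
= 9 * 0.9^2 * 1.9
= 9 * 0.81 * 1.9
= 13.851 N


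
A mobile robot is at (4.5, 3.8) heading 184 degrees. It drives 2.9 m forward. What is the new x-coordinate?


x_new = x0 + d*cos(theta)
= 4.5 + 2.9*cos(184)
= 4.5 + -2.8929
= 1.6071


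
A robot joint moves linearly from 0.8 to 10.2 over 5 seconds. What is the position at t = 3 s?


s = t/T = 3/5 = 0.6
p(t) = p0 + (pf-p0)*s
= 0.8 + (10.2 - 0.8) * 0.6
= 6.44


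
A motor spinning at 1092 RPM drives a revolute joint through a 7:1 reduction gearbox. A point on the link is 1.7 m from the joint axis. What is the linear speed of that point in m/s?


omega_motor = 1092 * 2*pi/60 = 114.354 rad/s
omega_joint = omega_motor / 7 = 16.3363 rad/s
v = omega_joint * r = 16.3363 * 1.7
= 27.7717 m/s


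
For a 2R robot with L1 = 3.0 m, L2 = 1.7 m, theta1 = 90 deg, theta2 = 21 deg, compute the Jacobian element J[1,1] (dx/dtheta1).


J[1,1] = -L1*sin(t1) - L2*sin(t1+t2)
= -3.0*sin(90) - 1.7*sin(111)
= -4.5871


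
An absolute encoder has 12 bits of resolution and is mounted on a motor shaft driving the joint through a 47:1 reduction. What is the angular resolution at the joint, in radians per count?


counts = 2^12 = 4096
effective counts at joint = 4096 * 47 = 192512
resolution = 2*pi / 192512
= 3.2638e-05 rad/count


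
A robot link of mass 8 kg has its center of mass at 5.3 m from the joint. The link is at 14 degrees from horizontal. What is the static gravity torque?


tau = m*g*L*cos(angle)
= 8 * 9.81 * 5.3 * cos(14 deg)
= 8 * 9.81 * 5.3 * 0.9703
= 403.5887 Nm


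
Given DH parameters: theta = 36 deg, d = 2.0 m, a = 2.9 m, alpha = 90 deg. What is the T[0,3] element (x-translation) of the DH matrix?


T[0,3] = a * cos(theta)
= 2.9 * cos(36 deg)
= 2.9 * 0.809
= 2.3461


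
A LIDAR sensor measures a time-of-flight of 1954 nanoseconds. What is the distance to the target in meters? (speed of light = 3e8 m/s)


tof = 1954 ns = 1.954e-06 s
dist = c * tof / 2
= 3e8 * 1.954e-06 / 2
= 293.1 m


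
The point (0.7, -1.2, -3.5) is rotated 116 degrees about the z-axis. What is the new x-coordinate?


Rotation about z-axis: x' = x*cos(theta) - y*sin(theta)
= 0.7 * -0.4384 - -1.2 * 0.8988
= 0.7717


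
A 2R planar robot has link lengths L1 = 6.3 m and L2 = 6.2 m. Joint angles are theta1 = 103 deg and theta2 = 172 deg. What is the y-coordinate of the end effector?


Convert angles to radians: theta1 = 1.7977, theta2 = 3.002
y = L1*sin(theta1) + L2*sin(theta1+theta2)
y = 6.1385 + -6.1764
y = -0.0379


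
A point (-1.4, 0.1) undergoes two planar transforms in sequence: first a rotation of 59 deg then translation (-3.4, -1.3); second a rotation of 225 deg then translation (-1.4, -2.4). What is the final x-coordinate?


After transform 1:
x1 = cos(59)*-1.4 - sin(59)*0.1 + -3.4 = -4.2068
y1 = sin(59)*-1.4 + cos(59)*0.1 + -1.3 = -2.4485
After transform 2:
x2 = cos(225)*-4.2068 - sin(225)*-2.4485 + -1.4
= -0.1567


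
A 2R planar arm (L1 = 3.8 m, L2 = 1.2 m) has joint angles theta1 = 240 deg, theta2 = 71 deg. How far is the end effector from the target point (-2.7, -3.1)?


End effector via forward kinematics:
x = L1*cos(t1) + L2*cos(t1+t2) = -1.1127
y = L1*sin(t1) + L2*sin(t1+t2) = -4.1965
Distance to target:
d = sqrt((-2.7 - -1.1127)^2 + (-3.1 - -4.1965)^2)
= sqrt(2.5194 + 1.2024)
= 1.9292 m


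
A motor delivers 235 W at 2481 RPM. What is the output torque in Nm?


omega = 2481 * 2*pi/60 = 259.8097 rad/s
tau = P / omega = 235 / 259.8097
= 0.9045 Nm


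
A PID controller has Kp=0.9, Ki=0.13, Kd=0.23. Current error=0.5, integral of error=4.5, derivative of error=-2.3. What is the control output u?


u = Kp*e + Ki*int(e) + Kd*de/dt
= 0.9*0.5 + 0.13*4.5 + 0.23*(-2.3)
= 0.45 + 0.585 + -0.529
= 0.506


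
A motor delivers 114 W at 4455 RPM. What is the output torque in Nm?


omega = 4455 * 2*pi/60 = 466.5265 rad/s
tau = P / omega = 114 / 466.5265
= 0.2444 Nm


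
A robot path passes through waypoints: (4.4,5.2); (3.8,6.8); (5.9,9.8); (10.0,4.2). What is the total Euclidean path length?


Segment lengths:
  seg1 = sqrt((-0.6)^2 + (1.6)^2) = 1.7088
  seg2 = sqrt((2.1)^2 + (3.0)^2) = 3.662
  seg3 = sqrt((4.1)^2 + (-5.6)^2) = 6.9405
Total = 12.3112


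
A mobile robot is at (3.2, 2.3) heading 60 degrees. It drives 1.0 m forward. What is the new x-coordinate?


x_new = x0 + d*cos(theta)
= 3.2 + 1.0*cos(60)
= 3.2 + 0.5
= 3.7


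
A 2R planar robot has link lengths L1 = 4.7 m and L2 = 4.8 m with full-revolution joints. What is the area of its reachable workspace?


r_max = L1 + L2 = 9.5 m
r_min = |L1 - L2| = 0.1 m
Area = pi*(r_max^2 - r_min^2)
= pi*(90.25 - 0.01)
= pi * 90.24
= 283.4973 m^2


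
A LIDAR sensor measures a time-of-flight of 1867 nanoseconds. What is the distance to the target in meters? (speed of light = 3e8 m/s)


tof = 1867 ns = 1.867e-06 s
dist = c * tof / 2
= 3e8 * 1.867e-06 / 2
= 280.05 m


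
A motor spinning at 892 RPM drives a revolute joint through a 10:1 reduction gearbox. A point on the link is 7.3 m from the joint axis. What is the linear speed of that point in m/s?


omega_motor = 892 * 2*pi/60 = 93.41 rad/s
omega_joint = omega_motor / 10 = 9.341 rad/s
v = omega_joint * r = 9.341 * 7.3
= 68.1893 m/s


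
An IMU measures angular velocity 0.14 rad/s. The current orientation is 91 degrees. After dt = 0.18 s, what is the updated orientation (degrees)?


delta_theta = w * dt = 0.14 * 0.18 = 0.0252 rad
= 1.4439 deg
theta_new = 91 + 1.4439 = 92.4439 deg


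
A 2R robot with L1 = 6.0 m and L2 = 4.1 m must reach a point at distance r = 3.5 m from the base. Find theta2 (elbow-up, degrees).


cos(theta2) = (r^2 - L1^2 - L2^2) / (2*L1*L2)
cos(theta2) = (12.25 - 36.0 - 16.81) / 49.2
cos(theta2) = -0.82439
theta2 = 145.5267 degrees


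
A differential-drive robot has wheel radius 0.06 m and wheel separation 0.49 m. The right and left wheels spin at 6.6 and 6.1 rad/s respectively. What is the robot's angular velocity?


vR = r*wR = 0.06*6.6 = 0.396 m/s
vL = r*wL = 0.06*6.1 = 0.366 m/s
v = (vR+vL)/2 = 0.381 m/s
omega = (vR-vL)/L = 0.0612 rad/s
angular velocity = 0.0612 rad/s


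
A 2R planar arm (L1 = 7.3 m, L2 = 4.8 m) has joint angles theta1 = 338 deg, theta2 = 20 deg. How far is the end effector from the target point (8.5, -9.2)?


End effector via forward kinematics:
x = L1*cos(t1) + L2*cos(t1+t2) = 11.5655
y = L1*sin(t1) + L2*sin(t1+t2) = -2.9021
Distance to target:
d = sqrt((8.5 - 11.5655)^2 + (-9.2 - -2.9021)^2)
= sqrt(9.3974 + 39.663)
= 7.0043 m


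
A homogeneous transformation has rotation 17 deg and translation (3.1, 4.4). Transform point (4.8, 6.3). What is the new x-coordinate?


x' = cos(theta)*px - sin(theta)*py + tx
= 0.9563*4.8 - 0.2924*6.3 + 3.1
= 5.8483


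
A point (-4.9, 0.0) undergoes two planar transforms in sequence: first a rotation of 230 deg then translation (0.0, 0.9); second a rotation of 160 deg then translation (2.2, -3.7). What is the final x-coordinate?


After transform 1:
x1 = cos(230)*-4.9 - sin(230)*0.0 + 0.0 = 3.1497
y1 = sin(230)*-4.9 + cos(230)*0.0 + 0.9 = 4.6536
After transform 2:
x2 = cos(160)*3.1497 - sin(160)*4.6536 + 2.2
= -2.3513


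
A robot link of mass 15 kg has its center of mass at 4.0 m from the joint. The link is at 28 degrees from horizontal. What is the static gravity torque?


tau = m*g*L*cos(angle)
= 15 * 9.81 * 4.0 * cos(28 deg)
= 15 * 9.81 * 4.0 * 0.8829
= 519.703 Nm


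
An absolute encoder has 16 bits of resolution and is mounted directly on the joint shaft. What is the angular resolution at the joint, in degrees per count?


counts = 2^16 = 65536
resolution = 360 / 65536
= 0.0055 deg/count


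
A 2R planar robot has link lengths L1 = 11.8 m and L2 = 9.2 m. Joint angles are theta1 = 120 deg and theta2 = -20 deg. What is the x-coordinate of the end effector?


Convert angles to radians: theta1 = 2.0944, theta2 = -0.3491
x = L1*cos(theta1) + L2*cos(theta1+theta2)
x = -5.9 + -1.5976
x = -7.4976


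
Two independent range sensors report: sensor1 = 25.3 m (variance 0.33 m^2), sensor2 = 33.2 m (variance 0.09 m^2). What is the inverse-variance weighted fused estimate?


w1 = (1/var1) / (1/var1 + 1/var2)
   = 3.0303 / (3.0303 + 11.1111) = 0.2143
w2 = 1 - w1 = 0.7857
fused = w1*s1 + w2*s2 = 5.4214 + 26.0857
= 31.5071 m


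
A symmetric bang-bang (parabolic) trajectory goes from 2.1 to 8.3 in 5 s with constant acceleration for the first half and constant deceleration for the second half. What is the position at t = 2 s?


Symmetric rest-to-rest: each phase covers (pf-p0)/2 in time T/2. 0.5*a*(T/2)^2 = (pf-p0)/2 => a = 4*(pf-p0)/T^2
a = 4*(8.3-2.1)/5^2 = 0.992
t = 2 is in the acceleration phase (t <= T/2).
p = p0 + 0.5*a*t^2 = 2.1 + 0.5*0.992*2^2
= 4.084


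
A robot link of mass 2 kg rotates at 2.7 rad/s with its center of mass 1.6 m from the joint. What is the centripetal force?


F = m * omega^2 * r
= 2 * 2.7^2 * 1.6
= 2 * 7.29 * 1.6
= 23.328 N


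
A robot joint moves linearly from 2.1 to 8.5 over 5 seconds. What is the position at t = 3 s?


s = t/T = 3/5 = 0.6
p(t) = p0 + (pf-p0)*s
= 2.1 + (8.5 - 2.1) * 0.6
= 5.94


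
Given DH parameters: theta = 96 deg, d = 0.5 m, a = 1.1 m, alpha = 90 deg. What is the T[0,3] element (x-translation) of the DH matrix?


T[0,3] = a * cos(theta)
= 1.1 * cos(96 deg)
= 1.1 * -0.1045
= -0.115


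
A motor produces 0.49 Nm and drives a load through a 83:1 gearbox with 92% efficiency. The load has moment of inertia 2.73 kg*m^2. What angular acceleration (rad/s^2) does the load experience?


tau_out = tau_motor * N * eta
= 0.49 * 83 * 0.92 = 37.4164 Nm
alpha = tau_out / I = 37.4164 / 2.73
= 13.7056 rad/s^2


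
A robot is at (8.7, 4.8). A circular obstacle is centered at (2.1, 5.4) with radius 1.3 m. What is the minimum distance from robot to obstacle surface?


center_dist = sqrt((8.7-2.1)^2 + (4.8-5.4)^2)
= sqrt(43.56 + 0.36)
= 6.6272
min_dist = center_dist - radius = 6.6272 - 1.3 = 5.3272 m


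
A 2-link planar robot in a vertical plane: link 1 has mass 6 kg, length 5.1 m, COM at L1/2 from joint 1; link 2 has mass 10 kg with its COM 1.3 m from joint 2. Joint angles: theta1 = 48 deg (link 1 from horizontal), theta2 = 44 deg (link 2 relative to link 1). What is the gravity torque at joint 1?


Horizontal distance from joint 1 to link-1 COM:
  x_c1 = (L1/2)*cos(t1) = 2.55 * 0.6691 = 1.7063 m
Horizontal distance from joint 1 to link-2 COM:
  x_c2 = L1*cos(t1) + Lc2*cos(t1+t2)
       = 5.1*0.6691 + 1.3*-0.0349 = 3.3672 m
tau1 = m1*g*x_c1 + m2*g*x_c2
     = 6*9.81*1.7063 + 10*9.81*3.3672
     = 100.4318 + 330.322
     = 430.7538 Nm


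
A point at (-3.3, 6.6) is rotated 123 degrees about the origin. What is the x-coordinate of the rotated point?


x' = x*cos(theta) - y*sin(theta)
cos(123 deg) = -0.5446, sin(123 deg) = 0.8387
x' = -3.3 * -0.5446 - 6.6 * 0.8387
= 1.7973 - 5.5352
= -3.7379


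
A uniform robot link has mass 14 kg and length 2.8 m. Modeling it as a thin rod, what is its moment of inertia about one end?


I = (1/3) * m * L^2
= (1/3) * 14 * 2.8^2
= 0.333333 * 14 * 7.84
= 36.5867 kg*m^2


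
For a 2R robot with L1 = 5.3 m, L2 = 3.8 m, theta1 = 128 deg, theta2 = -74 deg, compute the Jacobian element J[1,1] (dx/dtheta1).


J[1,1] = -L1*sin(t1) - L2*sin(t1+t2)
= -5.3*sin(128) - 3.8*sin(54)
= -7.2507


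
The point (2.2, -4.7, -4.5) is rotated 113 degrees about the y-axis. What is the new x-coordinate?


Rotation about y-axis: x' = x*cos(theta) + z*sin(theta)
= 2.2 * -0.3907 + -4.5 * 0.9205
= -5.0019


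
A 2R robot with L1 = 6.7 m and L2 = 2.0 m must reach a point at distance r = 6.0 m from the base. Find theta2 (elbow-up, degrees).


cos(theta2) = (r^2 - L1^2 - L2^2) / (2*L1*L2)
cos(theta2) = (36.0 - 44.89 - 4.0) / 26.8
cos(theta2) = -0.48097
theta2 = 118.7488 degrees


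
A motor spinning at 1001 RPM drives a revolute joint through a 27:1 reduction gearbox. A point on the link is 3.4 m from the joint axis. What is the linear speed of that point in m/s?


omega_motor = 1001 * 2*pi/60 = 104.8245 rad/s
omega_joint = omega_motor / 27 = 3.8824 rad/s
v = omega_joint * r = 3.8824 * 3.4
= 13.2001 m/s


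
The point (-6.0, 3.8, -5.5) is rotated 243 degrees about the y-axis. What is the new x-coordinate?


Rotation about y-axis: x' = x*cos(theta) + z*sin(theta)
= -6.0 * -0.454 + -5.5 * -0.891
= 7.6245


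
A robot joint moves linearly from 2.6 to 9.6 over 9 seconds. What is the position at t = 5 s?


s = t/T = 5/9 = 0.5556
p(t) = p0 + (pf-p0)*s
= 2.6 + (9.6 - 2.6) * 0.5556
= 6.4889


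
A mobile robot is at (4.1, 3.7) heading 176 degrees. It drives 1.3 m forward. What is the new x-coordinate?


x_new = x0 + d*cos(theta)
= 4.1 + 1.3*cos(176)
= 4.1 + -1.2968
= 2.8032


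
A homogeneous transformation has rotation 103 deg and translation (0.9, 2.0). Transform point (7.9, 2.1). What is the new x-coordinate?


x' = cos(theta)*px - sin(theta)*py + tx
= -0.225*7.9 - 0.9744*2.1 + 0.9
= -2.9233


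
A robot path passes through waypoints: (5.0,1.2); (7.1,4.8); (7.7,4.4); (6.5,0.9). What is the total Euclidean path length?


Segment lengths:
  seg1 = sqrt((2.1)^2 + (3.6)^2) = 4.1677
  seg2 = sqrt((0.6)^2 + (-0.4)^2) = 0.7211
  seg3 = sqrt((-1.2)^2 + (-3.5)^2) = 3.7
Total = 8.5888


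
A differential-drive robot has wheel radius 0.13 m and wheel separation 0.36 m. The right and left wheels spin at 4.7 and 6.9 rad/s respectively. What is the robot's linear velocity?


vR = r*wR = 0.13*4.7 = 0.611 m/s
vL = r*wL = 0.13*6.9 = 0.897 m/s
v = (vR+vL)/2 = 0.754 m/s
omega = (vR-vL)/L = -0.7944 rad/s
linear velocity = 0.754 m/s


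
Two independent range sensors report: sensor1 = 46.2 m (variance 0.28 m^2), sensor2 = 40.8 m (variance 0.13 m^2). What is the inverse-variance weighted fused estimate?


w1 = (1/var1) / (1/var1 + 1/var2)
   = 3.5714 / (3.5714 + 7.6923) = 0.3171
w2 = 1 - w1 = 0.6829
fused = w1*s1 + w2*s2 = 14.6488 + 27.8634
= 42.5122 m


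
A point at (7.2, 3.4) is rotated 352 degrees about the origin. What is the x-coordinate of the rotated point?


x' = x*cos(theta) - y*sin(theta)
cos(352 deg) = 0.9903, sin(352 deg) = -0.1392
x' = 7.2 * 0.9903 - 3.4 * -0.1392
= 7.1299 - -0.4732
= 7.6031


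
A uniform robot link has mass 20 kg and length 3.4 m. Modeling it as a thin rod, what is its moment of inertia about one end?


I = (1/3) * m * L^2
= (1/3) * 20 * 3.4^2
= 0.333333 * 20 * 11.56
= 77.0667 kg*m^2


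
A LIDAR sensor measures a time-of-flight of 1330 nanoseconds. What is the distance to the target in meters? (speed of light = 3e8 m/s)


tof = 1330 ns = 1.33e-06 s
dist = c * tof / 2
= 3e8 * 1.33e-06 / 2
= 199.5 m


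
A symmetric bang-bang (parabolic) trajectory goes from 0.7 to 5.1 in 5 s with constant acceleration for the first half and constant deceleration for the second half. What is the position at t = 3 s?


Symmetric rest-to-rest: each phase covers (pf-p0)/2 in time T/2. 0.5*a*(T/2)^2 = (pf-p0)/2 => a = 4*(pf-p0)/T^2
a = 4*(5.1-0.7)/5^2 = 0.704
t = 3 is in the deceleration phase (t > T/2).
p = pf - 0.5*a*(T-t)^2 = 5.1 - 0.5*0.704*2^2
= 3.692


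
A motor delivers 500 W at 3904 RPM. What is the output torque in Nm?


omega = 3904 * 2*pi/60 = 408.8259 rad/s
tau = P / omega = 500 / 408.8259
= 1.223 Nm


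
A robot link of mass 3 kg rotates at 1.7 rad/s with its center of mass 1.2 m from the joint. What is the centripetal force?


F = m * omega^2 * r
= 3 * 1.7^2 * 1.2
= 3 * 2.89 * 1.2
= 10.404 N


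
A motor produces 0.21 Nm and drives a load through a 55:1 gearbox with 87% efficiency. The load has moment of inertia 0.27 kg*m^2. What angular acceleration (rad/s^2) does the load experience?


tau_out = tau_motor * N * eta
= 0.21 * 55 * 0.87 = 10.0485 Nm
alpha = tau_out / I = 10.0485 / 0.27
= 37.2167 rad/s^2


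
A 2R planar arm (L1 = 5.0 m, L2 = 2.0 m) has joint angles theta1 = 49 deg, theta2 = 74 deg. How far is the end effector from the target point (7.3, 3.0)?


End effector via forward kinematics:
x = L1*cos(t1) + L2*cos(t1+t2) = 2.191
y = L1*sin(t1) + L2*sin(t1+t2) = 5.4509
Distance to target:
d = sqrt((7.3 - 2.191)^2 + (3.0 - 5.4509)^2)
= sqrt(26.1017 + 6.0069)
= 5.6664 m


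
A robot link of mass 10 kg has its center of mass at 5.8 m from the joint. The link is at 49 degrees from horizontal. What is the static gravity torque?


tau = m*g*L*cos(angle)
= 10 * 9.81 * 5.8 * cos(49 deg)
= 10 * 9.81 * 5.8 * 0.6561
= 373.2845 Nm


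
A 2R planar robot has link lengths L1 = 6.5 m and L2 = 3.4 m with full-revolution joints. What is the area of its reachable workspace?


r_max = L1 + L2 = 9.9 m
r_min = |L1 - L2| = 3.1 m
Area = pi*(r_max^2 - r_min^2)
= pi*(98.01 - 9.61)
= pi * 88.4
= 277.7168 m^2


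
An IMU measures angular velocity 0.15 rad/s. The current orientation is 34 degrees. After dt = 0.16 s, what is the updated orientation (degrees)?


delta_theta = w * dt = 0.15 * 0.16 = 0.024 rad
= 1.3751 deg
theta_new = 34 + 1.3751 = 35.3751 deg


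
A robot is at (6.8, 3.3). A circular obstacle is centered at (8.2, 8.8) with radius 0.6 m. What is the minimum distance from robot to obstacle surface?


center_dist = sqrt((6.8-8.2)^2 + (3.3-8.8)^2)
= sqrt(1.96 + 30.25)
= 5.6754
min_dist = center_dist - radius = 5.6754 - 0.6 = 5.0754 m


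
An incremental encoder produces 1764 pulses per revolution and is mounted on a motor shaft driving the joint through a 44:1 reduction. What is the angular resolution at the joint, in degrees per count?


counts per rev = 1764
effective counts at joint = 1764 * 44 = 77616
resolution = 360 / 77616
= 0.0046 deg/count


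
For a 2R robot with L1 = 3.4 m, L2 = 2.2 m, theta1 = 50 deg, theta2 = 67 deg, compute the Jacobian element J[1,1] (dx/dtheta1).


J[1,1] = -L1*sin(t1) - L2*sin(t1+t2)
= -3.4*sin(50) - 2.2*sin(117)
= -4.5648


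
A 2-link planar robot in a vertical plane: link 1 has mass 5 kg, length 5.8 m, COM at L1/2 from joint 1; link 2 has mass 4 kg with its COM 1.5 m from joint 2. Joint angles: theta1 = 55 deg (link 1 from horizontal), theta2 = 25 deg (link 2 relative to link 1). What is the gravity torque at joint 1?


Horizontal distance from joint 1 to link-1 COM:
  x_c1 = (L1/2)*cos(t1) = 2.9 * 0.5736 = 1.6634 m
Horizontal distance from joint 1 to link-2 COM:
  x_c2 = L1*cos(t1) + Lc2*cos(t1+t2)
       = 5.8*0.5736 + 1.5*0.1736 = 3.5872 m
tau1 = m1*g*x_c1 + m2*g*x_c2
     = 5*9.81*1.6634 + 4*9.81*3.5872
     = 81.5884 + 140.7623
     = 222.3507 Nm


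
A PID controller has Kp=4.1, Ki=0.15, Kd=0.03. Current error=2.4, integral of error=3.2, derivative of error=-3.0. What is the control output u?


u = Kp*e + Ki*int(e) + Kd*de/dt
= 4.1*2.4 + 0.15*3.2 + 0.03*(-3.0)
= 9.84 + 0.48 + -0.09
= 10.23


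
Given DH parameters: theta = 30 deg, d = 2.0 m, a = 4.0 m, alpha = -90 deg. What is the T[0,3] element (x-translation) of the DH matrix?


T[0,3] = a * cos(theta)
= 4.0 * cos(30 deg)
= 4.0 * 0.866
= 3.4641


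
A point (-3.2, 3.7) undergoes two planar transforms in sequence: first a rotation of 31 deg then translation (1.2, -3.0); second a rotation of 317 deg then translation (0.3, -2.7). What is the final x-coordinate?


After transform 1:
x1 = cos(31)*-3.2 - sin(31)*3.7 + 1.2 = -3.4486
y1 = sin(31)*-3.2 + cos(31)*3.7 + -3.0 = -1.4766
After transform 2:
x2 = cos(317)*-3.4486 - sin(317)*-1.4766 + 0.3
= -3.2292


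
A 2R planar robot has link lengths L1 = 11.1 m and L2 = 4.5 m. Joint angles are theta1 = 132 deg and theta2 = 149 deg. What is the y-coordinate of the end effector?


Convert angles to radians: theta1 = 2.3038, theta2 = 2.6005
y = L1*sin(theta1) + L2*sin(theta1+theta2)
y = 8.2489 + -4.4173
y = 3.8316


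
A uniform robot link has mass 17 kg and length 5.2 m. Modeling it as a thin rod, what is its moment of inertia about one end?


I = (1/3) * m * L^2
= (1/3) * 17 * 5.2^2
= 0.333333 * 17 * 27.04
= 153.2267 kg*m^2


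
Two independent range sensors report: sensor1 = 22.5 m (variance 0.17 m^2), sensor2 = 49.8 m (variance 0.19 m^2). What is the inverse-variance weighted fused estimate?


w1 = (1/var1) / (1/var1 + 1/var2)
   = 5.8824 / (5.8824 + 5.2632) = 0.5278
w2 = 1 - w1 = 0.4722
fused = w1*s1 + w2*s2 = 11.875 + 23.5167
= 35.3917 m


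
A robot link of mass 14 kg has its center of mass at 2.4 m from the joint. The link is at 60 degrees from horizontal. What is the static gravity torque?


tau = m*g*L*cos(angle)
= 14 * 9.81 * 2.4 * cos(60 deg)
= 14 * 9.81 * 2.4 * 0.5
= 164.808 Nm


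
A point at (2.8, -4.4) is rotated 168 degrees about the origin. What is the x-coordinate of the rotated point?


x' = x*cos(theta) - y*sin(theta)
cos(168 deg) = -0.9781, sin(168 deg) = 0.2079
x' = 2.8 * -0.9781 - -4.4 * 0.2079
= -2.7388 - -0.9148
= -1.824


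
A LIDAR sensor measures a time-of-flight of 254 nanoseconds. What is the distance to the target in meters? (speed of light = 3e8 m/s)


tof = 254 ns = 2.54e-07 s
dist = c * tof / 2
= 3e8 * 2.54e-07 / 2
= 38.1 m


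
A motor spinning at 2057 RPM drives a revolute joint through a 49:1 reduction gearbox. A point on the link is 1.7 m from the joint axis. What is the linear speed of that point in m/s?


omega_motor = 2057 * 2*pi/60 = 215.4085 rad/s
omega_joint = omega_motor / 49 = 4.3961 rad/s
v = omega_joint * r = 4.3961 * 1.7
= 7.4734 m/s


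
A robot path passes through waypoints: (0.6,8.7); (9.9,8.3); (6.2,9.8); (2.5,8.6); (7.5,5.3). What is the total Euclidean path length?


Segment lengths:
  seg1 = sqrt((9.3)^2 + (-0.4)^2) = 9.3086
  seg2 = sqrt((-3.7)^2 + (1.5)^2) = 3.9925
  seg3 = sqrt((-3.7)^2 + (-1.2)^2) = 3.8897
  seg4 = sqrt((5.0)^2 + (-3.3)^2) = 5.9908
Total = 23.1816


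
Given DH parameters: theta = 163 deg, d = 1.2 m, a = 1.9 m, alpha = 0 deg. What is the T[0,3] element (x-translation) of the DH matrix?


T[0,3] = a * cos(theta)
= 1.9 * cos(163 deg)
= 1.9 * -0.9563
= -1.817


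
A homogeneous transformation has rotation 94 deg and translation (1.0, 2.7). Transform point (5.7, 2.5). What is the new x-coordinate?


x' = cos(theta)*px - sin(theta)*py + tx
= -0.0698*5.7 - 0.9976*2.5 + 1.0
= -1.8915


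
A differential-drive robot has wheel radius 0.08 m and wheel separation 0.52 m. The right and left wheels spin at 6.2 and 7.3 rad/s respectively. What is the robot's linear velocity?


vR = r*wR = 0.08*6.2 = 0.496 m/s
vL = r*wL = 0.08*7.3 = 0.584 m/s
v = (vR+vL)/2 = 0.54 m/s
omega = (vR-vL)/L = -0.1692 rad/s
linear velocity = 0.54 m/s


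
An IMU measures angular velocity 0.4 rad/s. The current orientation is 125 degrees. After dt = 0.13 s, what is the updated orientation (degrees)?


delta_theta = w * dt = 0.4 * 0.13 = 0.052 rad
= 2.9794 deg
theta_new = 125 + 2.9794 = 127.9794 deg


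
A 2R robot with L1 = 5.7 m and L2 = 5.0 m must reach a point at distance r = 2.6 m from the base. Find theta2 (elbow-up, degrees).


cos(theta2) = (r^2 - L1^2 - L2^2) / (2*L1*L2)
cos(theta2) = (6.76 - 32.49 - 25.0) / 57.0
cos(theta2) = -0.89
theta2 = 152.8732 degrees


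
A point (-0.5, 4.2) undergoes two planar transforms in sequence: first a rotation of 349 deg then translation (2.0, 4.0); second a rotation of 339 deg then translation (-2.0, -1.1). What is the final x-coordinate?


After transform 1:
x1 = cos(349)*-0.5 - sin(349)*4.2 + 2.0 = 2.3106
y1 = sin(349)*-0.5 + cos(349)*4.2 + 4.0 = 8.2182
After transform 2:
x2 = cos(339)*2.3106 - sin(339)*8.2182 + -2.0
= 3.1023


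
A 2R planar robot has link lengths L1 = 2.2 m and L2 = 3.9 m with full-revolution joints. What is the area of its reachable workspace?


r_max = L1 + L2 = 6.1 m
r_min = |L1 - L2| = 1.7 m
Area = pi*(r_max^2 - r_min^2)
= pi*(37.21 - 2.89)
= pi * 34.32
= 107.8195 m^2


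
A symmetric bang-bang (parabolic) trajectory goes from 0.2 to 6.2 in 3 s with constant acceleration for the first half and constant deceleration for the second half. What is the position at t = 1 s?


Symmetric rest-to-rest: each phase covers (pf-p0)/2 in time T/2. 0.5*a*(T/2)^2 = (pf-p0)/2 => a = 4*(pf-p0)/T^2
a = 4*(6.2-0.2)/3^2 = 2.6667
t = 1 is in the acceleration phase (t <= T/2).
p = p0 + 0.5*a*t^2 = 0.2 + 0.5*2.6667*1^2
= 1.5333


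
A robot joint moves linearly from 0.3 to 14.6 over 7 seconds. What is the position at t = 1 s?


s = t/T = 1/7 = 0.1429
p(t) = p0 + (pf-p0)*s
= 0.3 + (14.6 - 0.3) * 0.1429
= 2.3429


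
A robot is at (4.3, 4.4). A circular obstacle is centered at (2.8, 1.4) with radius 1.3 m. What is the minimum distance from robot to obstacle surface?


center_dist = sqrt((4.3-2.8)^2 + (4.4-1.4)^2)
= sqrt(2.25 + 9.0)
= 3.3541
min_dist = center_dist - radius = 3.3541 - 1.3 = 2.0541 m


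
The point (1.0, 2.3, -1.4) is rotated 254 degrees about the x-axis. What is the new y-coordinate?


Rotation about x-axis: y' = y*cos(theta) - z*sin(theta)
= 2.3 * -0.2756 - -1.4 * -0.9613
= -1.9797


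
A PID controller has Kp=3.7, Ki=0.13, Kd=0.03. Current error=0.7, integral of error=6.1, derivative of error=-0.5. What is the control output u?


u = Kp*e + Ki*int(e) + Kd*de/dt
= 3.7*0.7 + 0.13*6.1 + 0.03*(-0.5)
= 2.59 + 0.793 + -0.015
= 3.368


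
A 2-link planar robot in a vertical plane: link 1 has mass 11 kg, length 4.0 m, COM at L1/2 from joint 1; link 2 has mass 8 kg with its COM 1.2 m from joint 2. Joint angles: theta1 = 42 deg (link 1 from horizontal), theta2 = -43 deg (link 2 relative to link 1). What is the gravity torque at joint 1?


Horizontal distance from joint 1 to link-1 COM:
  x_c1 = (L1/2)*cos(t1) = 2.0 * 0.7431 = 1.4863 m
Horizontal distance from joint 1 to link-2 COM:
  x_c2 = L1*cos(t1) + Lc2*cos(t1+t2)
       = 4.0*0.7431 + 1.2*0.9998 = 4.1724 m
tau1 = m1*g*x_c1 + m2*g*x_c2
     = 11*9.81*1.4863 + 8*9.81*4.1724
     = 160.3855 + 327.4497
     = 487.8352 Nm


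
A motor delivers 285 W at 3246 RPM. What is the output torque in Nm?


omega = 3246 * 2*pi/60 = 339.9203 rad/s
tau = P / omega = 285 / 339.9203
= 0.8384 Nm


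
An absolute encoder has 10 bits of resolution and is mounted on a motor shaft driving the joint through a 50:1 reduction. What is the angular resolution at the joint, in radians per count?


counts = 2^10 = 1024
effective counts at joint = 1024 * 50 = 51200
resolution = 2*pi / 51200
= 1.2272e-04 rad/count


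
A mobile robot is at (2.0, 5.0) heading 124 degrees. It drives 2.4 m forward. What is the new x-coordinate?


x_new = x0 + d*cos(theta)
= 2.0 + 2.4*cos(124)
= 2.0 + -1.3421
= 0.6579


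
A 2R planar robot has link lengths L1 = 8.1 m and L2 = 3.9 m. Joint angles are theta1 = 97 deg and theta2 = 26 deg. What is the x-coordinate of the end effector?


Convert angles to radians: theta1 = 1.693, theta2 = 0.4538
x = L1*cos(theta1) + L2*cos(theta1+theta2)
x = -0.9871 + -2.1241
x = -3.1112


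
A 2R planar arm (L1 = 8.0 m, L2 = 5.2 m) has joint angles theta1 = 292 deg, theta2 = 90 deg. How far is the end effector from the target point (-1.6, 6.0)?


End effector via forward kinematics:
x = L1*cos(t1) + L2*cos(t1+t2) = 7.8182
y = L1*sin(t1) + L2*sin(t1+t2) = -5.4695
Distance to target:
d = sqrt((-1.6 - 7.8182)^2 + (6.0 - -5.4695)^2)
= sqrt(88.7027 + 131.5498)
= 14.8409 m


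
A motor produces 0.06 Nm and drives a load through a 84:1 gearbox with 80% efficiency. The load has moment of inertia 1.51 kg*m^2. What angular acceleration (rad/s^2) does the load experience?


tau_out = tau_motor * N * eta
= 0.06 * 84 * 0.8 = 4.032 Nm
alpha = tau_out / I = 4.032 / 1.51
= 2.6702 rad/s^2


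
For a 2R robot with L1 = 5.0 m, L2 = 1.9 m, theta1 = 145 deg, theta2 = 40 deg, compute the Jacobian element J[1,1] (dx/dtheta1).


J[1,1] = -L1*sin(t1) - L2*sin(t1+t2)
= -5.0*sin(145) - 1.9*sin(185)
= -2.7023


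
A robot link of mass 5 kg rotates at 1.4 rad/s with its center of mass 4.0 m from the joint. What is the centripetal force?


F = m * omega^2 * r
= 5 * 1.4^2 * 4.0
= 5 * 1.96 * 4.0
= 39.2 N


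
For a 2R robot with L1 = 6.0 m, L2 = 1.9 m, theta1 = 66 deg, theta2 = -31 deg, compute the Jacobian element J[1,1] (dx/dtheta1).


J[1,1] = -L1*sin(t1) - L2*sin(t1+t2)
= -6.0*sin(66) - 1.9*sin(35)
= -6.5711


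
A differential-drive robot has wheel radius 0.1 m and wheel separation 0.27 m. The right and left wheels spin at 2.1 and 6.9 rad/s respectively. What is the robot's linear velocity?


vR = r*wR = 0.1*2.1 = 0.21 m/s
vL = r*wL = 0.1*6.9 = 0.69 m/s
v = (vR+vL)/2 = 0.45 m/s
omega = (vR-vL)/L = -1.7778 rad/s
linear velocity = 0.45 m/s


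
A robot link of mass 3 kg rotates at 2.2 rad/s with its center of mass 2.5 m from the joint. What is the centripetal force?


F = m * omega^2 * r
= 3 * 2.2^2 * 2.5
= 3 * 4.84 * 2.5
= 36.3 N


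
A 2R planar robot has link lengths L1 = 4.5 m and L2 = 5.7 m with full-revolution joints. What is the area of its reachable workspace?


r_max = L1 + L2 = 10.2 m
r_min = |L1 - L2| = 1.2 m
Area = pi*(r_max^2 - r_min^2)
= pi*(104.04 - 1.44)
= pi * 102.6
= 322.3274 m^2


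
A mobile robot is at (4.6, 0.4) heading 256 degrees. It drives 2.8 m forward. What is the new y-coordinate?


y_new = y0 + d*sin(theta)
= 0.4 + 2.8*sin(256)
= 0.4 + -2.7168
= -2.3168


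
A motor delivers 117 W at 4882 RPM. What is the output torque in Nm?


omega = 4882 * 2*pi/60 = 511.2418 rad/s
tau = P / omega = 117 / 511.2418
= 0.2289 Nm


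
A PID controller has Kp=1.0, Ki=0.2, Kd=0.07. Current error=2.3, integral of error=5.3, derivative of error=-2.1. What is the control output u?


u = Kp*e + Ki*int(e) + Kd*de/dt
= 1.0*2.3 + 0.2*5.3 + 0.07*(-2.1)
= 2.3 + 1.06 + -0.147
= 3.213


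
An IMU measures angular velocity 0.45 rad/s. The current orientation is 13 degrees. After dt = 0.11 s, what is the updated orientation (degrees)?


delta_theta = w * dt = 0.45 * 0.11 = 0.0495 rad
= 2.8361 deg
theta_new = 13 + 2.8361 = 15.8361 deg


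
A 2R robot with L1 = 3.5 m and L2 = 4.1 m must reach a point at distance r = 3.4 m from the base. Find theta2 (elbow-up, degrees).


cos(theta2) = (r^2 - L1^2 - L2^2) / (2*L1*L2)
cos(theta2) = (11.56 - 12.25 - 16.81) / 28.7
cos(theta2) = -0.609756
theta2 = 127.5719 degrees


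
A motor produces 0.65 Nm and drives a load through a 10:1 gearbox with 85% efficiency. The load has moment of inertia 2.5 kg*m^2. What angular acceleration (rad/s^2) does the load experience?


tau_out = tau_motor * N * eta
= 0.65 * 10 * 0.85 = 5.525 Nm
alpha = tau_out / I = 5.525 / 2.5
= 2.21 rad/s^2


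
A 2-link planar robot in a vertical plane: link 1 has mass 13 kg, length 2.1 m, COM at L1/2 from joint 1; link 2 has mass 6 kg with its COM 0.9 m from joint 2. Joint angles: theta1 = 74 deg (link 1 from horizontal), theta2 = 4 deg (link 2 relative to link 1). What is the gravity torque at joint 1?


Horizontal distance from joint 1 to link-1 COM:
  x_c1 = (L1/2)*cos(t1) = 1.05 * 0.2756 = 0.2894 m
Horizontal distance from joint 1 to link-2 COM:
  x_c2 = L1*cos(t1) + Lc2*cos(t1+t2)
       = 2.1*0.2756 + 0.9*0.2079 = 0.766 m
tau1 = m1*g*x_c1 + m2*g*x_c2
     = 13*9.81*0.2894 + 6*9.81*0.766
     = 36.9096 + 45.0843
     = 81.994 Nm


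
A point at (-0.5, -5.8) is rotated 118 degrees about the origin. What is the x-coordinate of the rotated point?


x' = x*cos(theta) - y*sin(theta)
cos(118 deg) = -0.4695, sin(118 deg) = 0.8829
x' = -0.5 * -0.4695 - -5.8 * 0.8829
= 0.2347 - -5.1211
= 5.3558


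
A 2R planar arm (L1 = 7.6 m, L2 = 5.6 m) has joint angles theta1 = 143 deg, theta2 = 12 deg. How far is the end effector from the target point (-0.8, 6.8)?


End effector via forward kinematics:
x = L1*cos(t1) + L2*cos(t1+t2) = -11.145
y = L1*sin(t1) + L2*sin(t1+t2) = 6.9405
Distance to target:
d = sqrt((-0.8 - -11.145)^2 + (6.8 - 6.9405)^2)
= sqrt(107.0181 + 0.0197)
= 10.3459 m
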